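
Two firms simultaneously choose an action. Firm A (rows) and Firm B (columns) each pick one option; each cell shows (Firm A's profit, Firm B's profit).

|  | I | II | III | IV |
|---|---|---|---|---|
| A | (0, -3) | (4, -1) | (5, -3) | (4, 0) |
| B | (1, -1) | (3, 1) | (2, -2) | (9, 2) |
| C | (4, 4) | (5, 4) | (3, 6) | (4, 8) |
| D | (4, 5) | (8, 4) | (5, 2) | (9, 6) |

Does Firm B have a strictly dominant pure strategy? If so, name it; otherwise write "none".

IV

IV vs I: A: 0>-3, B: 2>-1, C: 8>4, D: 6>5.
IV vs II: A: 0>-1, B: 2>1, C: 8>4, D: 6>4.
IV vs III: A: 0>-3, B: 2>-2, C: 8>6, D: 6>2.
IV strictly beats every other strategy against every opponent action, so it is strictly dominant.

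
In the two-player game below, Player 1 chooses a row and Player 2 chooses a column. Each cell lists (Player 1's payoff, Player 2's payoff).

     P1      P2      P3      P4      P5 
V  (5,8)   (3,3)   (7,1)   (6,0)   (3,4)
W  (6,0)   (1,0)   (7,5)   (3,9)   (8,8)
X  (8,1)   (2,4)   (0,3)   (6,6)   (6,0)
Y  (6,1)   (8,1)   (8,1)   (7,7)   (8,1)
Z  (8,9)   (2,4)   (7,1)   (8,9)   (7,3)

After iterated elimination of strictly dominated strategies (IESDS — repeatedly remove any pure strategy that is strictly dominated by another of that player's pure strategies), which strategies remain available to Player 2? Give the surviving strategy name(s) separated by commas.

Player 1's strategy V is strictly dominated by Y (P1: 6>5, P2: 8>3, P3: 8>7, P4: 7>6, P5: 8>3) and is removed.
Player 2's strategy P2 is strictly dominated by P4 (W: 9>0, X: 6>4, Y: 7>1, Z: 9>4) and is removed.
Player 2's strategy P3 is strictly dominated by P4 (W: 9>5, X: 6>3, Y: 7>1, Z: 9>1) and is removed.
Player 2's strategy P5 is strictly dominated by P4 (W: 9>8, X: 6>0, Y: 7>1, Z: 9>3) and is removed.
Row W is eliminated: X beats it against every remaining column (P1: 8>6, P4: 6>3).
Player 1's strategy Y is strictly dominated by Z (P1: 8>6, P4: 8>7) and is removed.
Among the remaining strategies, none is strictly dominated by another pure strategy of the same player, so the elimination stops.
Surviving strategies — Player 1: {X, Z}; Player 2: {P1, P4}.

P1, P4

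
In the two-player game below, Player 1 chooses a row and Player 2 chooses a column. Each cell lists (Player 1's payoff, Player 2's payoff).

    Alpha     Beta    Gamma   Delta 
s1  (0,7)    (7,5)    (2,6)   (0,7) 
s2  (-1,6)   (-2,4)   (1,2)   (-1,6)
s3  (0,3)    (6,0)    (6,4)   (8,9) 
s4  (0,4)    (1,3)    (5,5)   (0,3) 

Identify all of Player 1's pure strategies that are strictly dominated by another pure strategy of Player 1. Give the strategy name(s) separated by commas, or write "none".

s1: no other strategy beats it everywhere (s2 at Alpha (0>-1); s3 at Alpha (0=0); s4 at Alpha (0=0)).
s2: dominated, since s1 does at least as well everywhere (Alpha: 0>-1, Beta: 7>-2, Gamma: 2>1, Delta: 0>-1).
Nothing dominates s3: s1 at Alpha (0=0); s2 at Alpha (0>-1); s4 at Alpha (0=0).
s4 is not dominated — it holds its own against s1 at Alpha (0=0); s2 at Alpha (0>-1); s3 at Alpha (0=0).

s2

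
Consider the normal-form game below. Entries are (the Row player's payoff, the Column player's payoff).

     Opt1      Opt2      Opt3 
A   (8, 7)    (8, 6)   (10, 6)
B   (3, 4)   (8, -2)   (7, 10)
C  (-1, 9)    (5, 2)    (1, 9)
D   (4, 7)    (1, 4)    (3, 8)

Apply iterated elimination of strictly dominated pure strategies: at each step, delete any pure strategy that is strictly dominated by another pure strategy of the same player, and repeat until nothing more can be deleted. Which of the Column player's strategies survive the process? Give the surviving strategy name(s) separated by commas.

For the Row player, A strictly dominates C on the remaining columns (Opt1: 8>-1, Opt2: 8>5, Opt3: 10>1); eliminate C.
The Row player's strategy D is strictly dominated by A (Opt1: 8>4, Opt2: 8>1, Opt3: 10>3) and is removed.
Column Opt2 is eliminated: Opt1 beats it against every remaining row (A: 7>6, B: 4>-2).
Row B is eliminated: A beats it against every remaining column (Opt1: 8>3, Opt3: 10>7).
The Column player's strategy Opt3 is strictly dominated by Opt1 (A: 7>6) and is removed.
Among the remaining strategies, none is strictly dominated by another pure strategy of the same player, so the elimination stops.
Surviving strategies — the Row player: {A}; the Column player: {Opt1}.

Opt1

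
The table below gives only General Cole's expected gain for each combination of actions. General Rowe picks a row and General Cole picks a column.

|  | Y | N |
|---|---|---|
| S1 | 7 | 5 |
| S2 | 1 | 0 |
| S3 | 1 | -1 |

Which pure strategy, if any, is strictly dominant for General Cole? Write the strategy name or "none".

Y vs N: S1: 7>5, S2: 1>0, S3: 1>-1.
Y strictly beats every other strategy against every opponent action, so it is strictly dominant.

Y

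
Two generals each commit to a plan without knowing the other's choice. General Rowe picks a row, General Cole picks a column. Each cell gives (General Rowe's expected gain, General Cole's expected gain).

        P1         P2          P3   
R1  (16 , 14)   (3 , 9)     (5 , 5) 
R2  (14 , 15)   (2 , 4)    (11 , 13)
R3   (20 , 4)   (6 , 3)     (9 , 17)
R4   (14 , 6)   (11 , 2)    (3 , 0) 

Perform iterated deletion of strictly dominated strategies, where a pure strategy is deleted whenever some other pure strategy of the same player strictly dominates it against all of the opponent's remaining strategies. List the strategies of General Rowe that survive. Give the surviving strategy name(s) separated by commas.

Row R1 is eliminated: R3 beats it against every remaining column (P1: 20>16, P2: 6>3, P3: 9>5).
For General Cole, P1 strictly dominates P2 on the remaining rows (R2: 15>4, R3: 4>3, R4: 6>2); eliminate P2.
For General Rowe, R3 strictly dominates R4 on the remaining columns (P1: 20>14, P3: 9>3); eliminate R4.
Among the remaining strategies, none is strictly dominated by another pure strategy of the same player, so the elimination stops.
Surviving strategies — General Rowe: {R2, R3}; General Cole: {P1, P3}.

R2, R3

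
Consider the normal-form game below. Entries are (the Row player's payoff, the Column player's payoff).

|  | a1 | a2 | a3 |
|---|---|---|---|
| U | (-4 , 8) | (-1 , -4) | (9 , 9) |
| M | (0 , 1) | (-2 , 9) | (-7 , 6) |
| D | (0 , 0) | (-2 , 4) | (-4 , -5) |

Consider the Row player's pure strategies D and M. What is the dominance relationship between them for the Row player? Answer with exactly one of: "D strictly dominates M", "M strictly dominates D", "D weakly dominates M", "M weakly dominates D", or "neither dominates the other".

D weakly dominates M

Compare D to M across each opponent action: a1: 0=0, a2: -2=-2, a3: -4>-7.
D is at least as good everywhere and strictly better somewhere (tied only at a1, a2), so D weakly but not strictly dominates M.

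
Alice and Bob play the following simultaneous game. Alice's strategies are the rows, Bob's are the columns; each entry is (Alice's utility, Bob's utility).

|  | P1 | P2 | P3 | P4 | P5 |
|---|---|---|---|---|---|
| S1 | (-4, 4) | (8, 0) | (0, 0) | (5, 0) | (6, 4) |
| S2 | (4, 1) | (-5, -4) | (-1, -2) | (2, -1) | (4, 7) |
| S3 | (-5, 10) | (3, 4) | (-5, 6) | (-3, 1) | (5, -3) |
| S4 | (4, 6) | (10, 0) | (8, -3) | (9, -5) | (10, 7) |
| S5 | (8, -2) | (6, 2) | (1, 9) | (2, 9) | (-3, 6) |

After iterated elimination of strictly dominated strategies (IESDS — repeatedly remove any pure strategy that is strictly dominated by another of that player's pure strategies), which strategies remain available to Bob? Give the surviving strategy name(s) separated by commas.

P5

Row S1 is eliminated: S4 beats it against every remaining column (P1: 4>-4, P2: 10>8, P3: 8>0, P4: 9>5, P5: 10>6).
For Alice, S4 strictly dominates S3 on the remaining columns (P1: 4>-5, P2: 10>3, P3: 8>-5, P4: 9>-3, P5: 10>5); eliminate S3.
Column P1 is eliminated: P5 beats it against every remaining row (S2: 7>1, S4: 7>6, S5: 6>-2).
For Alice, S4 strictly dominates S2 on the remaining columns (P2: 10>-5, P3: 8>-1, P4: 9>2, P5: 10>4); eliminate S2.
For Alice, S4 strictly dominates S5 on the remaining columns (P2: 10>6, P3: 8>1, P4: 9>2, P5: 10>-3); eliminate S5.
For Bob, P5 strictly dominates P2 on the remaining rows (S4: 7>0); eliminate P2.
For Bob, P5 strictly dominates P3 on the remaining rows (S4: 7>-3); eliminate P3.
For Bob, P5 strictly dominates P4 on the remaining rows (S4: 7>-5); eliminate P4.
Among the remaining strategies, none is strictly dominated by another pure strategy of the same player, so the elimination stops.
Surviving strategies — Alice: {S4}; Bob: {P5}.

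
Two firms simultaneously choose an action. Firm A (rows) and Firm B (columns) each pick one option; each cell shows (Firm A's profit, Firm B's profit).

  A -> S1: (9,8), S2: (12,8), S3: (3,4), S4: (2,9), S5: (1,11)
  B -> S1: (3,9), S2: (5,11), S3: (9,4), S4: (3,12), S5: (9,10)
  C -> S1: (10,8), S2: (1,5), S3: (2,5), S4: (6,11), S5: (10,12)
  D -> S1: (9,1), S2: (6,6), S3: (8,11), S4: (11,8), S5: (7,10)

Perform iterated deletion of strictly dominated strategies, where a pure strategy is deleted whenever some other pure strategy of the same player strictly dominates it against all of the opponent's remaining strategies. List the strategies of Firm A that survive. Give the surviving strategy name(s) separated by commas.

Column S1 is eliminated: S4 beats it against every remaining row (A: 9>8, B: 12>9, C: 11>8, D: 8>1).
Column S2 is eliminated: S4 beats it against every remaining row (A: 9>8, B: 12>11, C: 11>5, D: 8>6).
For Firm A, B strictly dominates A on the remaining columns (S3: 9>3, S4: 3>2, S5: 9>1); eliminate A.
Among the remaining strategies, none is strictly dominated by another pure strategy of the same player, so the elimination stops.
Surviving strategies — Firm A: {B, C, D}; Firm B: {S3, S4, S5}.

B, C, D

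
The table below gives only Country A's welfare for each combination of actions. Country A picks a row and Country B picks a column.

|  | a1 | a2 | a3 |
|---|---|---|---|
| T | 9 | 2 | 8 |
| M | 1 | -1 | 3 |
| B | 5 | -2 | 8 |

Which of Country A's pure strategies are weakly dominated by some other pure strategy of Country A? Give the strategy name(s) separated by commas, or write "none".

T is not dominated — it holds its own against M at a1 (9>1); B at a1 (9>5).
M is weakly dominated by T (a1: 9>1, a2: 2>-1, a3: 8>3).
B: dominated, since T does at least as well everywhere (a1: 9>5, a2: 2>-2, a3: 8=8).

M, B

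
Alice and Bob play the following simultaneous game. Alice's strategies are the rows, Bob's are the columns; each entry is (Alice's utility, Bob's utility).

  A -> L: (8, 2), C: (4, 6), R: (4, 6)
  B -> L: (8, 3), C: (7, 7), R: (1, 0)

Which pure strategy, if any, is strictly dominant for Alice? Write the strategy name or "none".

none

A fails to dominate B at L (8=8).
B fails to dominate A at L (8=8).
No single strategy dominates all the others.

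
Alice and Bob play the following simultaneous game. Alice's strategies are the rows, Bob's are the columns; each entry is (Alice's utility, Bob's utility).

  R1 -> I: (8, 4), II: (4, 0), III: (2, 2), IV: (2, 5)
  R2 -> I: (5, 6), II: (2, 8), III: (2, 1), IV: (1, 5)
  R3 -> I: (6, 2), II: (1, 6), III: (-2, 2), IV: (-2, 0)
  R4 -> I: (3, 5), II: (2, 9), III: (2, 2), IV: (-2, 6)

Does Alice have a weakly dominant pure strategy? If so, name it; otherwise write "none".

R1

R1 vs R2: I: 8>5, II: 4>2, III: 2=2, IV: 2>1.
R1 vs R3: I: 8>6, II: 4>1, III: 2>-2, IV: 2>-2.
R1 vs R4: I: 8>3, II: 4>2, III: 2=2, IV: 2>-2.
R1 is at least as good as every other strategy against every opponent action, so it is weakly dominant.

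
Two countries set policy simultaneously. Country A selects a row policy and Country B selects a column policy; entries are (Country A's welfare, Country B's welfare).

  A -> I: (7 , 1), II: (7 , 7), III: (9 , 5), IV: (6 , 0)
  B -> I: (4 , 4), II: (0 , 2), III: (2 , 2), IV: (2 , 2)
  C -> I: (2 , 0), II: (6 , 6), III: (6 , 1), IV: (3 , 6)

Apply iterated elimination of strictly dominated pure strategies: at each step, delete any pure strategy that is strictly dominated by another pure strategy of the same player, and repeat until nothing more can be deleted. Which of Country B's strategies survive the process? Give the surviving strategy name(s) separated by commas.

Country A's strategy B is strictly dominated by A (I: 7>4, II: 7>0, III: 9>2, IV: 6>2) and is removed.
For Country A, A strictly dominates C on the remaining columns (I: 7>2, II: 7>6, III: 9>6, IV: 6>3); eliminate C.
Country B's strategy I is strictly dominated by II (A: 7>1) and is removed.
For Country B, II strictly dominates III on the remaining rows (A: 7>5); eliminate III.
Column IV is eliminated: II beats it against every remaining row (A: 7>0).
Among the remaining strategies, none is strictly dominated by another pure strategy of the same player, so the elimination stops.
Surviving strategies — Country A: {A}; Country B: {II}.

II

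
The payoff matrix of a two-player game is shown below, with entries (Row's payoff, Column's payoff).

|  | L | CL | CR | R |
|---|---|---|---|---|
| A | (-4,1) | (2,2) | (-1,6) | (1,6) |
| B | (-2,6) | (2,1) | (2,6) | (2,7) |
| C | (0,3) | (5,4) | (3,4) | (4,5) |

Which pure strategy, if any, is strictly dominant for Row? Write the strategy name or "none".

C

C vs A: L: 0>-4, CL: 5>2, CR: 3>-1, R: 4>1.
C vs B: L: 0>-2, CL: 5>2, CR: 3>2, R: 4>2.
C strictly beats every other strategy against every opponent action, so it is strictly dominant.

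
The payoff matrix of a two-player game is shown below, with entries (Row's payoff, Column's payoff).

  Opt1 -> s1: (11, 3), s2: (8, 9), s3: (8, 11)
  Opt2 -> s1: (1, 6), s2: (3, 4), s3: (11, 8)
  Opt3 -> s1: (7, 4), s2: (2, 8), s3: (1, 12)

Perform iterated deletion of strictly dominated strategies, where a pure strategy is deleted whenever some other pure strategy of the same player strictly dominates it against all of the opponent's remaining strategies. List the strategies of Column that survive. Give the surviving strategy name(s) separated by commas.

For Row, Opt1 strictly dominates Opt3 on the remaining columns (s1: 11>7, s2: 8>2, s3: 8>1); eliminate Opt3.
For Column, s3 strictly dominates s1 on the remaining rows (Opt1: 11>3, Opt2: 8>6); eliminate s1.
Column s2 is eliminated: s3 beats it against every remaining row (Opt1: 11>9, Opt2: 8>4).
For Row, Opt2 strictly dominates Opt1 on the remaining columns (s3: 11>8); eliminate Opt1.
Among the remaining strategies, none is strictly dominated by another pure strategy of the same player, so the elimination stops.
Surviving strategies — Row: {Opt2}; Column: {s3}.

s3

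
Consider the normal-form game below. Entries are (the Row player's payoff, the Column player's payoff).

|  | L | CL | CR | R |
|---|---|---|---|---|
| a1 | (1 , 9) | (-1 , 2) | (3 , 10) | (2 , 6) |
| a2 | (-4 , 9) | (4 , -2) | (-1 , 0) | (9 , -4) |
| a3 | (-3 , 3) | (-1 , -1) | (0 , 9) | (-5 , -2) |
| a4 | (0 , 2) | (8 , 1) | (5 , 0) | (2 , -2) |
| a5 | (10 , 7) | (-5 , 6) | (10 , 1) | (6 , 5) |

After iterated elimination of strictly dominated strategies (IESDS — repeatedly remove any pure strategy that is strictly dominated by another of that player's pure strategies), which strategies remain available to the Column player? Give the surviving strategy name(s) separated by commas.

L

For the Row player, a4 strictly dominates a3 on the remaining columns (L: 0>-3, CL: 8>-1, CR: 5>0, R: 2>-5); eliminate a3.
The Column player's strategy CL is strictly dominated by L (a1: 9>2, a2: 9>-2, a4: 2>1, a5: 7>6) and is removed.
For the Row player, a5 strictly dominates a1 on the remaining columns (L: 10>1, CR: 10>3, R: 6>2); eliminate a1.
The Row player's strategy a4 is strictly dominated by a5 (L: 10>0, CR: 10>5, R: 6>2) and is removed.
For the Column player, L strictly dominates CR on the remaining rows (a2: 9>0, a5: 7>1); eliminate CR.
For the Column player, L strictly dominates R on the remaining rows (a2: 9>-4, a5: 7>5); eliminate R.
The Row player's strategy a2 is strictly dominated by a5 (L: 10>-4) and is removed.
Among the remaining strategies, none is strictly dominated by another pure strategy of the same player, so the elimination stops.
Surviving strategies — the Row player: {a5}; the Column player: {L}.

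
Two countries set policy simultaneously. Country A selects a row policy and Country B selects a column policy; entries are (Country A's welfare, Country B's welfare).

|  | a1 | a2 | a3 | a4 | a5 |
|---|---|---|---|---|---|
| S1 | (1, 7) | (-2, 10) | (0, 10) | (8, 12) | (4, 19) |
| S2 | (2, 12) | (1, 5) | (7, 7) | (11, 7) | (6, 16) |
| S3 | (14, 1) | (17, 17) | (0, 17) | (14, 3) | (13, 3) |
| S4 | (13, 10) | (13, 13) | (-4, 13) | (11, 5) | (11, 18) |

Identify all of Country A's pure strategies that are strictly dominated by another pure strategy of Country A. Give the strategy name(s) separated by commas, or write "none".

S1, S4

S2 strictly dominates S1 — a1: 2>1, a2: 1>-2, a3: 7>0, a4: 11>8, a5: 6>4.
S2: no other strategy beats it everywhere (S1 at a1 (2>1); S3 at a3 (7>0); S4 at a3 (7>-4)).
S3 is not dominated — it holds its own against S1 at a1 (14>1); S2 at a1 (14>2); S4 at a1 (14>13).
S4 is strictly dominated by S3 (a1: 14>13, a2: 17>13, a3: 0>-4, a4: 14>11, a5: 13>11).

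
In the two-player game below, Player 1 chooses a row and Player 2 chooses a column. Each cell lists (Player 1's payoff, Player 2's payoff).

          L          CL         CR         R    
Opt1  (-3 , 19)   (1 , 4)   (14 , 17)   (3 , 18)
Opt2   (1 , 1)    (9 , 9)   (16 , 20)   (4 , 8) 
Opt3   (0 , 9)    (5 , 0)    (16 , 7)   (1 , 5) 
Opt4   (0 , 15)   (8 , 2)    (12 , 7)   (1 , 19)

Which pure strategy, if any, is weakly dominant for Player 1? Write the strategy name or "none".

Opt2 vs Opt1: L: 1>-3, CL: 9>1, CR: 16>14, R: 4>3.
Opt2 vs Opt3: L: 1>0, CL: 9>5, CR: 16=16, R: 4>1.
Opt2 vs Opt4: L: 1>0, CL: 9>8, CR: 16>12, R: 4>1.
Opt2 is at least as good as every other strategy against every opponent action, so it is weakly dominant.

Opt2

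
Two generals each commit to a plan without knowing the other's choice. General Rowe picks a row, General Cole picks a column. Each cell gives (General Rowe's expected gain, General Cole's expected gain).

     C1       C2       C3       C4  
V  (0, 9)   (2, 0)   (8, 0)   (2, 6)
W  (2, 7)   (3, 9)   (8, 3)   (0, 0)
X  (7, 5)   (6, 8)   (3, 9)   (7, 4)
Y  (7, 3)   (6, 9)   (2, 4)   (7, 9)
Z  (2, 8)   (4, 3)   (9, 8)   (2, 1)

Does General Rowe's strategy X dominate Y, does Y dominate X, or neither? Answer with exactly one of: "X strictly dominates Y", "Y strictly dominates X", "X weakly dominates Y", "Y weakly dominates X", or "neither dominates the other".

X weakly dominates Y

X's payoffs vs Y's, by General Cole's action — C1: 7=7, C2: 6=6, C3: 3>2, C4: 7=7.
X is at least as good everywhere and strictly better somewhere (tied only at C1, C2, C4), so X weakly but not strictly dominates Y.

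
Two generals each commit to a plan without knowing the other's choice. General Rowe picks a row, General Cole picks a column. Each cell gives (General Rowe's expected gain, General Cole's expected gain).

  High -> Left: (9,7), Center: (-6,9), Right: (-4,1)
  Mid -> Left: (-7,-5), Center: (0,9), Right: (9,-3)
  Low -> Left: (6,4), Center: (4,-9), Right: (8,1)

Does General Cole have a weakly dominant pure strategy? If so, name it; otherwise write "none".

none

Left fails to dominate Center at High (7<9).
Center fails to dominate Left at Low (-9<4).
Right fails to dominate Left at High (1<7).
No single strategy dominates all the others.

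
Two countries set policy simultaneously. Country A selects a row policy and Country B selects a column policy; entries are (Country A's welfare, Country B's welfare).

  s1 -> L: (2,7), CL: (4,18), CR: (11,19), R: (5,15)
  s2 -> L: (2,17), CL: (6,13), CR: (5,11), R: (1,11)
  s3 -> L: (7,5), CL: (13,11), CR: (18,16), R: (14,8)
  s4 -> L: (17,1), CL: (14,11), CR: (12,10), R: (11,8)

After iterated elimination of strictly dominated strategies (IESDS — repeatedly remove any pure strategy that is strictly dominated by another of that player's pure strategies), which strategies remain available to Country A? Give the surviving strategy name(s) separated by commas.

For Country A, s3 strictly dominates s1 on the remaining columns (L: 7>2, CL: 13>4, CR: 18>11, R: 14>5); eliminate s1.
Row s2 is eliminated: s3 beats it against every remaining column (L: 7>2, CL: 13>6, CR: 18>5, R: 14>1).
Country B's strategy L is strictly dominated by CL (s3: 11>5, s4: 11>1) and is removed.
Column R is eliminated: CL beats it against every remaining row (s3: 11>8, s4: 11>8).
Among the remaining strategies, none is strictly dominated by another pure strategy of the same player, so the elimination stops.
Surviving strategies — Country A: {s3, s4}; Country B: {CL, CR}.

s3, s4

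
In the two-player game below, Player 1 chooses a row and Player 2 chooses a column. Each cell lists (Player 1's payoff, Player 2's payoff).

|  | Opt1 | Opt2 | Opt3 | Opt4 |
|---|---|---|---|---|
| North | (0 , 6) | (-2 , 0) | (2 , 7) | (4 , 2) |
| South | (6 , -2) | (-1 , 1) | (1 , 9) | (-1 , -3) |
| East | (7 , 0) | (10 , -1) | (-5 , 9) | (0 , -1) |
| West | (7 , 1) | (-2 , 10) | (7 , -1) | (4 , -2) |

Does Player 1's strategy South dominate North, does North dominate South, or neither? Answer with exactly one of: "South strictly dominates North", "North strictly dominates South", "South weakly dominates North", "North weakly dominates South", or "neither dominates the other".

neither dominates the other

South's payoffs vs North's, by Player 2's action — Opt1: 6>0, Opt2: -1>-2, Opt3: 1<2, Opt4: -1<4.
South does better at Opt1, Opt2 but worse at Opt3, Opt4; neither strategy dominates the other.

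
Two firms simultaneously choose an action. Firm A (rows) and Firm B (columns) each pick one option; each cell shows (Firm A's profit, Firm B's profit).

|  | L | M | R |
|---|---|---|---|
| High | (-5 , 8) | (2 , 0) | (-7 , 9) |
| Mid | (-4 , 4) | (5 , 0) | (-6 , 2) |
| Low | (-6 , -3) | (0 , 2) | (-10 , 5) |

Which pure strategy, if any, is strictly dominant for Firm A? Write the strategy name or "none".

Mid

Mid vs High: L: -4>-5, M: 5>2, R: -6>-7.
Mid vs Low: L: -4>-6, M: 5>0, R: -6>-10.
Mid strictly beats every other strategy against every opponent action, so it is strictly dominant.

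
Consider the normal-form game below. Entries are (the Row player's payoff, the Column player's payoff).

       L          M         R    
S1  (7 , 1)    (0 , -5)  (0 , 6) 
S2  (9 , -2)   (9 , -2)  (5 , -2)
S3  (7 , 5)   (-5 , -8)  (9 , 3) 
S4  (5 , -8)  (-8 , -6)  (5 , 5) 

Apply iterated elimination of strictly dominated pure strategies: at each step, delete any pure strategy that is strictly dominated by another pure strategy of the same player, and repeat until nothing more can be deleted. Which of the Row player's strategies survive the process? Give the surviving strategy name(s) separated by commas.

The Row player's strategy S1 is strictly dominated by S2 (L: 9>7, M: 9>0, R: 5>0) and is removed.
The Row player's strategy S4 is strictly dominated by S3 (L: 7>5, M: -5>-8, R: 9>5) and is removed.
Among the remaining strategies, none is strictly dominated by another pure strategy of the same player, so the elimination stops.
Surviving strategies — the Row player: {S2, S3}; the Column player: {L, M, R}.

S2, S3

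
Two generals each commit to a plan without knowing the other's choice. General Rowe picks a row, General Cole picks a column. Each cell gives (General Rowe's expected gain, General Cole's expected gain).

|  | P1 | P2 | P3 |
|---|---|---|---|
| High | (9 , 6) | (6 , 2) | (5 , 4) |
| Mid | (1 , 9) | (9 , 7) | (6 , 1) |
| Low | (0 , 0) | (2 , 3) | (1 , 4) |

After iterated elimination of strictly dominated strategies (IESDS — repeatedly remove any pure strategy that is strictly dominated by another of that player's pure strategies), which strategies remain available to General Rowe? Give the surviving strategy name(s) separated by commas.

High

General Rowe's strategy Low is strictly dominated by High (P1: 9>0, P2: 6>2, P3: 5>1) and is removed.
Column P2 is eliminated: P1 beats it against every remaining row (High: 6>2, Mid: 9>7).
General Cole's strategy P3 is strictly dominated by P1 (High: 6>4, Mid: 9>1) and is removed.
General Rowe's strategy Mid is strictly dominated by High (P1: 9>1) and is removed.
Among the remaining strategies, none is strictly dominated by another pure strategy of the same player, so the elimination stops.
Surviving strategies — General Rowe: {High}; General Cole: {P1}.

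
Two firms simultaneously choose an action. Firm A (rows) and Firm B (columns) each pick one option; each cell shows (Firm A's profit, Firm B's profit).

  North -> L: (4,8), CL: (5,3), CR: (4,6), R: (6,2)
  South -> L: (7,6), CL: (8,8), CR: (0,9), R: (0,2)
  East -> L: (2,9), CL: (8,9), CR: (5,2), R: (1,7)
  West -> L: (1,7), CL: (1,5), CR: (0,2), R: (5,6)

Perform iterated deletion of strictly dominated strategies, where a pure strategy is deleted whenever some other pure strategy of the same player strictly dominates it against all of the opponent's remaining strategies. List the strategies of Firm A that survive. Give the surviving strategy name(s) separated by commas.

North, South, East

For Firm A, North strictly dominates West on the remaining columns (L: 4>1, CL: 5>1, CR: 4>0, R: 6>5); eliminate West.
For Firm B, L strictly dominates R on the remaining rows (North: 8>2, South: 6>2, East: 9>7); eliminate R.
Among the remaining strategies, none is strictly dominated by another pure strategy of the same player, so the elimination stops.
Surviving strategies — Firm A: {North, South, East}; Firm B: {L, CL, CR}.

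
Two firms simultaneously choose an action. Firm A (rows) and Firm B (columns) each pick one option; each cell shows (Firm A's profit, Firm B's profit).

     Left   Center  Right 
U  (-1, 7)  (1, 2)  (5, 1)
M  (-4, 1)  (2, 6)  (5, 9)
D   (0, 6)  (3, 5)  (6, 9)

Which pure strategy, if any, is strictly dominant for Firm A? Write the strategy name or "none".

D

D vs U: Left: 0>-1, Center: 3>1, Right: 6>5.
D vs M: Left: 0>-4, Center: 3>2, Right: 6>5.
D strictly beats every other strategy against every opponent action, so it is strictly dominant.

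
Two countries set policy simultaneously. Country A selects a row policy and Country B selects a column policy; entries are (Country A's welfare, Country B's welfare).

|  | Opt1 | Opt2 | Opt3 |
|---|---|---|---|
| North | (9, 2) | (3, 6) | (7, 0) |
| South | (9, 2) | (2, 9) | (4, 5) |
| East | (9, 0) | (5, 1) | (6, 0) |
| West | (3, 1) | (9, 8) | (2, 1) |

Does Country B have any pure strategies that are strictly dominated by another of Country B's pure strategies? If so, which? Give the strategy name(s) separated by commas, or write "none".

Opt1, Opt3

Opt2 strictly dominates Opt1 — North: 6>2, South: 9>2, East: 1>0, West: 8>1.
Opt2: no other strategy beats it everywhere (Opt1 at North (6>2); Opt3 at North (6>0)).
Opt3 is strictly dominated by Opt2 (North: 6>0, South: 9>5, East: 1>0, West: 8>1).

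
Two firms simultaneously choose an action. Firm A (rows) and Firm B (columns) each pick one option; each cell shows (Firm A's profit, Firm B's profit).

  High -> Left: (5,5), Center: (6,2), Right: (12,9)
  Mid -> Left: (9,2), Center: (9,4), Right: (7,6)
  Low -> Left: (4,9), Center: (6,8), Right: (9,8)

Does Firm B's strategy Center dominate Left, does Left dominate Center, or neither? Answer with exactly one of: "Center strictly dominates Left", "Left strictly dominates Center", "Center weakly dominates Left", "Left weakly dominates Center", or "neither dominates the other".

neither dominates the other

Compare Center to Left across each choice by Firm A: High: 2<5, Mid: 4>2, Low: 8<9.
Center does better at Mid but worse at High, Low; neither strategy dominates the other.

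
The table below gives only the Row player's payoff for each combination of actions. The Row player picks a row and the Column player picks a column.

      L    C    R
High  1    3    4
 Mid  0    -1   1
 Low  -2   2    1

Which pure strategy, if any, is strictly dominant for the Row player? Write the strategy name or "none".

High

High vs Mid: L: 1>0, C: 3>-1, R: 4>1.
High vs Low: L: 1>-2, C: 3>2, R: 4>1.
High strictly beats every other strategy against every opponent action, so it is strictly dominant.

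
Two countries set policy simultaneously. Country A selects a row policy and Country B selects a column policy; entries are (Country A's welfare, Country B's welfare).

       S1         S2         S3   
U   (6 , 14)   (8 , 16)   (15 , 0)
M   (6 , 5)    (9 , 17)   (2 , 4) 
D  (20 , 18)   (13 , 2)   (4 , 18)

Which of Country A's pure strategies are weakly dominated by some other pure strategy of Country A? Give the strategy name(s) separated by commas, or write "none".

M

U is not dominated — it holds its own against M at S3 (15>2); D at S3 (15>4).
M is weakly dominated by D (S1: 20>6, S2: 13>9, S3: 4>2).
Nothing dominates D: U at S1 (20>6); M at S1 (20>6).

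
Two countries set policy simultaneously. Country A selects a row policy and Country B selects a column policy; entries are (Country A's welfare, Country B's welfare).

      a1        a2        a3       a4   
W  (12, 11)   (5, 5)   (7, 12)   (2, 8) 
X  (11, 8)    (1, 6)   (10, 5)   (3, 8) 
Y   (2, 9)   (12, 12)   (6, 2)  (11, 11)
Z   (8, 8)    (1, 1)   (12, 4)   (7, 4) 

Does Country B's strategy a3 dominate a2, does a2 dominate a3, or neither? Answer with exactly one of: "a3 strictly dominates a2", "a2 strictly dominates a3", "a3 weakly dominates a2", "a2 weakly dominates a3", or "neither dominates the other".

Compare a3 to a2 across each opponent action: W: 12>5, X: 5<6, Y: 2<12, Z: 4>1.
a3 does better at W, Z but worse at X, Y; neither strategy dominates the other.

neither dominates the other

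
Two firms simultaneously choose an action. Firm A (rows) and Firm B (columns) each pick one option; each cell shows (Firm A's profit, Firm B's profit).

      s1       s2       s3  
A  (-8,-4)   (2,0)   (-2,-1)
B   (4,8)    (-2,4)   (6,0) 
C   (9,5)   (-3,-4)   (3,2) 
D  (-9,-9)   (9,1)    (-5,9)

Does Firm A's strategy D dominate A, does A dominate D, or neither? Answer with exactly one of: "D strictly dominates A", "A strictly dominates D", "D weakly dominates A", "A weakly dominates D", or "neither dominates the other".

D's payoffs vs A's, by Firm B's action — s1: -9<-8, s2: 9>2, s3: -5<-2.
D does better at s2 but worse at s1, s3; neither strategy dominates the other.

neither dominates the other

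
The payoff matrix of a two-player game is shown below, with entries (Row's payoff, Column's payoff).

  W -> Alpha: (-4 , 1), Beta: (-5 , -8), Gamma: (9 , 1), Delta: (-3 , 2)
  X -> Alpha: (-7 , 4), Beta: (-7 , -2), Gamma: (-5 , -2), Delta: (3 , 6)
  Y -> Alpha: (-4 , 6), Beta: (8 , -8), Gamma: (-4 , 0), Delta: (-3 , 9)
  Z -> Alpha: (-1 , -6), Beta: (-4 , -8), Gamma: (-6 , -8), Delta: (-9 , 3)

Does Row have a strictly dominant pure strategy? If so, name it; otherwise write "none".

W fails to dominate X at Delta (-3<3).
X fails to dominate W at Alpha (-7<-4).
Y fails to dominate W at Alpha (-4=-4).
Z fails to dominate W at Gamma (-6<9).
No single strategy dominates all the others.

none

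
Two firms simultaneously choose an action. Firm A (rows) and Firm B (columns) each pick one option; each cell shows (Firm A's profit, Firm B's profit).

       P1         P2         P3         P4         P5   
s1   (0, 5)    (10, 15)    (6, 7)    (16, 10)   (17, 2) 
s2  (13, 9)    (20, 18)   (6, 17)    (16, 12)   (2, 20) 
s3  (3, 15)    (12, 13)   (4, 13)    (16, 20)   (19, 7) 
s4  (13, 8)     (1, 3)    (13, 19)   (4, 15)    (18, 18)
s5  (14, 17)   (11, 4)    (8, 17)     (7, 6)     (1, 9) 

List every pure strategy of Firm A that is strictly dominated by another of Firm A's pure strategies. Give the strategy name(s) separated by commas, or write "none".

Nothing dominates s1: s2 at P3 (6=6); s3 at P3 (6>4); s4 at P2 (10>1); s5 at P4 (16>7).
s2: no other strategy beats it everywhere (s1 at P1 (13>0); s3 at P1 (13>3); s4 at P1 (13=13); s5 at P2 (20>11)).
s3: no other strategy beats it everywhere (s1 at P1 (3>0); s2 at P4 (16=16); s4 at P2 (12>1); s5 at P2 (12>11)).
Nothing dominates s4: s1 at P1 (13>0); s2 at P1 (13=13); s3 at P1 (13>3); s5 at P3 (13>8).
s5 is not dominated — it holds its own against s1 at P1 (14>0); s2 at P1 (14>13); s3 at P1 (14>3); s4 at P1 (14>13).

none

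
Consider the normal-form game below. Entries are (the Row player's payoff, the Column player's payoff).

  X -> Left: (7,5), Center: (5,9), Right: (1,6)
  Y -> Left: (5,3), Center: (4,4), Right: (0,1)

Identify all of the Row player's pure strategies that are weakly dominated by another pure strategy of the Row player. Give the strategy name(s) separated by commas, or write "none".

X: no other strategy beats it everywhere (Y at Left (7>5)).
Y is weakly dominated by X (Left: 7>5, Center: 5>4, Right: 1>0).

Y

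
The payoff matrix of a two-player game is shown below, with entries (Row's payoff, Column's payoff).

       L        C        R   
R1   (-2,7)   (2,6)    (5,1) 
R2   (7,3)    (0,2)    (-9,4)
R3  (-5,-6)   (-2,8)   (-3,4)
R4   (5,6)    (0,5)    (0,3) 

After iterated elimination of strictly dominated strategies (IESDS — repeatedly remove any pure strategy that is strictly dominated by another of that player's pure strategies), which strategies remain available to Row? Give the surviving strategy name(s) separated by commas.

Row R3 is eliminated: R1 beats it against every remaining column (L: -2>-5, C: 2>-2, R: 5>-3).
Column C is eliminated: L beats it against every remaining row (R1: 7>6, R2: 3>2, R4: 6>5).
Among the remaining strategies, none is strictly dominated by another pure strategy of the same player, so the elimination stops.
Surviving strategies — Row: {R1, R2, R4}; Column: {L, R}.

R1, R2, R4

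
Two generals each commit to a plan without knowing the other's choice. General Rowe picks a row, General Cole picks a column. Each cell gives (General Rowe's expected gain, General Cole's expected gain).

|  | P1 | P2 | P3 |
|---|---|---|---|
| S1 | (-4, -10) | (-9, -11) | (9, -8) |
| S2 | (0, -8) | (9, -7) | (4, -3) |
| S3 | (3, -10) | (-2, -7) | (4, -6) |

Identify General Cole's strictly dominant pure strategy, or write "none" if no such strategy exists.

P3 vs P1: S1: -8>-10, S2: -3>-8, S3: -6>-10.
P3 vs P2: S1: -8>-11, S2: -3>-7, S3: -6>-7.
P3 strictly beats every other strategy against every opponent action, so it is strictly dominant.

P3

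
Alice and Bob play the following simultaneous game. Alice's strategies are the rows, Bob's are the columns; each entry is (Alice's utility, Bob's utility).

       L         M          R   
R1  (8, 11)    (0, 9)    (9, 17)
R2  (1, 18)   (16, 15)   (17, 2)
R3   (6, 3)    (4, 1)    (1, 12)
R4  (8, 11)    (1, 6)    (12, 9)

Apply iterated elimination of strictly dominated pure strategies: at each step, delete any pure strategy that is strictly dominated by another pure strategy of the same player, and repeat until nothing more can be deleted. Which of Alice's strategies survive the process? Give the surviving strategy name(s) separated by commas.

R1, R2, R4

Column M is eliminated: L beats it against every remaining row (R1: 11>9, R2: 18>15, R3: 3>1, R4: 11>6).
Row R3 is eliminated: R1 beats it against every remaining column (L: 8>6, R: 9>1).
Among the remaining strategies, none is strictly dominated by another pure strategy of the same player, so the elimination stops.
Surviving strategies — Alice: {R1, R2, R4}; Bob: {L, R}.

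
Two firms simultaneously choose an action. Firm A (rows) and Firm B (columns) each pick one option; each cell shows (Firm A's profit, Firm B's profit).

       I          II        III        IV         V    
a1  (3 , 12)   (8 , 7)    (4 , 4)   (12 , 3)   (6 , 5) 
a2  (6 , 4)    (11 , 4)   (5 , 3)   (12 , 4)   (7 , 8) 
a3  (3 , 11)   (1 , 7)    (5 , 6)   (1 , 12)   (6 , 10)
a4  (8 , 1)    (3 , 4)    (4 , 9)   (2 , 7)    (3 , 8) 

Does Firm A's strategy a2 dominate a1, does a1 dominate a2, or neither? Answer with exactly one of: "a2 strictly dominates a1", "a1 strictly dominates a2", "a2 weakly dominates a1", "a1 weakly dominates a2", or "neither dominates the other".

a2 weakly dominates a1

Compare a2 to a1 across each choice by Firm B: I: 6>3, II: 11>8, III: 5>4, IV: 12=12, V: 7>6.
a2 is at least as good everywhere and strictly better somewhere (tied only at IV), so a2 weakly but not strictly dominates a1.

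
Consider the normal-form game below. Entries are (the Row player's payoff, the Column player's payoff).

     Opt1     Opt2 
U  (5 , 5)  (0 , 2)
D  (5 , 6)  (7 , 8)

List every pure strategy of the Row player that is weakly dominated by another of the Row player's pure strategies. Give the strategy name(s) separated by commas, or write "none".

U

U is weakly dominated by D (Opt1: 5=5, Opt2: 7>0).
Nothing dominates D: U at Opt2 (7>0).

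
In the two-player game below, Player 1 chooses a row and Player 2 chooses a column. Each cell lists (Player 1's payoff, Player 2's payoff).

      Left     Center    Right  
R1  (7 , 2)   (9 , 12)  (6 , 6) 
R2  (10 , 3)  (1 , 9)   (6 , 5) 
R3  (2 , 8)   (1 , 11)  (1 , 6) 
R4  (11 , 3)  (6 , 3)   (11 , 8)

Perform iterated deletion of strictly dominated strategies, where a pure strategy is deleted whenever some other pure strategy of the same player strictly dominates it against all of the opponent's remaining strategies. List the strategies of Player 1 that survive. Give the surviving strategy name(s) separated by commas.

For Player 1, R4 strictly dominates R2 on the remaining columns (Left: 11>10, Center: 6>1, Right: 11>6); eliminate R2.
For Player 1, R1 strictly dominates R3 on the remaining columns (Left: 7>2, Center: 9>1, Right: 6>1); eliminate R3.
Player 2's strategy Left is strictly dominated by Right (R1: 6>2, R4: 8>3) and is removed.
Among the remaining strategies, none is strictly dominated by another pure strategy of the same player, so the elimination stops.
Surviving strategies — Player 1: {R1, R4}; Player 2: {Center, Right}.

R1, R4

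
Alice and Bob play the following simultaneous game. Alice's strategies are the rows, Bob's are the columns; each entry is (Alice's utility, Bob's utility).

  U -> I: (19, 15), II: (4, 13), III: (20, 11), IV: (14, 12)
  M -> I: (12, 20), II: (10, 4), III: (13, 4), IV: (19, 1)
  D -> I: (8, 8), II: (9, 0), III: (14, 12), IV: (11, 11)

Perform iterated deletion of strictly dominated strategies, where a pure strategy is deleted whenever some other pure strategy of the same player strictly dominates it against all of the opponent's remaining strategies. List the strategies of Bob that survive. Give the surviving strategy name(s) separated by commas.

Bob's strategy II is strictly dominated by I (U: 15>13, M: 20>4, D: 8>0) and is removed.
Alice's strategy D is strictly dominated by U (I: 19>8, III: 20>14, IV: 14>11) and is removed.
Column III is eliminated: I beats it against every remaining row (U: 15>11, M: 20>4).
Column IV is eliminated: I beats it against every remaining row (U: 15>12, M: 20>1).
Row M is eliminated: U beats it against every remaining column (I: 19>12).
Among the remaining strategies, none is strictly dominated by another pure strategy of the same player, so the elimination stops.
Surviving strategies — Alice: {U}; Bob: {I}.

I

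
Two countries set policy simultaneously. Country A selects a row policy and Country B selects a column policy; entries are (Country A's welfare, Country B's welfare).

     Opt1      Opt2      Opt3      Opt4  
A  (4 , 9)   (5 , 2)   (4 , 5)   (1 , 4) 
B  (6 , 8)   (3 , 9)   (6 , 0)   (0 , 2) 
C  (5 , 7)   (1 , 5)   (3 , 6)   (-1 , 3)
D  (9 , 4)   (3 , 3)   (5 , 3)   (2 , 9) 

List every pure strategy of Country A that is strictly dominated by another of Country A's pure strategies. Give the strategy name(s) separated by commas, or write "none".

A is not dominated — it holds its own against B at Opt2 (5>3); C at Opt2 (5>1); D at Opt2 (5>3).
B is not dominated — it holds its own against A at Opt1 (6>4); C at Opt1 (6>5); D at Opt2 (3=3).
C is strictly dominated by B (Opt1: 6>5, Opt2: 3>1, Opt3: 6>3, Opt4: 0>-1).
Nothing dominates D: A at Opt1 (9>4); B at Opt1 (9>6); C at Opt1 (9>5).

C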